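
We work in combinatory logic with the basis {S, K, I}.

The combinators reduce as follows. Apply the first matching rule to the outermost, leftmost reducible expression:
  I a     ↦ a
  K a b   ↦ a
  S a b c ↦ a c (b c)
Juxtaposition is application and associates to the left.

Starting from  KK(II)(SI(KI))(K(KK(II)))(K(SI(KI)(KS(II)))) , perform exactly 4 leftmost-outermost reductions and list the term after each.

Answer: after 4 steps: K(SI(KI)(KS(II)))(KI(K(SI(KI)(KS(II)))))

Reduction:
  start: KK(II)(SI(KI))(K(KK(II)))(K(SI(KI)(KS(II))))
  →1  K(SI(KI))(K(KK(II)))(K(SI(KI)(KS(II))))
  →2  SI(KI)(K(SI(KI)(KS(II))))
  →3  I(K(SI(KI)(KS(II))))(KI(K(SI(KI)(KS(II)))))
  →4  K(SI(KI)(KS(II)))(KI(K(SI(KI)(KS(II)))))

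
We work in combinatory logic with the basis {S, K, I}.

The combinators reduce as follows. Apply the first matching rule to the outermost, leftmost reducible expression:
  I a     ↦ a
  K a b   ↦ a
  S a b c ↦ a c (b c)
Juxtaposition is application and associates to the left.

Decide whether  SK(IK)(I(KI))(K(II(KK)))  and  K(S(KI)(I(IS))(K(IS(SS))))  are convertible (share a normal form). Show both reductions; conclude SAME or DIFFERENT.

Answer: DIFFERENT — A ⇓ I, B ⇓ K(S(K(S(SS))))

Reduction:
Term A:
  start: SK(IK)(I(KI))(K(II(KK)))
  [1] K(I(KI))(IK(I(KI)))(K(II(KK)))
  [2] I(KI)(K(II(KK)))
  [3] KI(K(II(KK)))
  [4] I

Term B:
  start: K(S(KI)(I(IS))(K(IS(SS))))
  [1] K(KI(K(IS(SS)))(I(IS)(K(IS(SS)))))
  [2] K(I(I(IS)(K(IS(SS)))))
  [3] K(I(IS)(K(IS(SS))))
  [4] K(IS(K(IS(SS))))
  [5] K(S(K(IS(SS))))
  [6] K(S(K(S(SS))))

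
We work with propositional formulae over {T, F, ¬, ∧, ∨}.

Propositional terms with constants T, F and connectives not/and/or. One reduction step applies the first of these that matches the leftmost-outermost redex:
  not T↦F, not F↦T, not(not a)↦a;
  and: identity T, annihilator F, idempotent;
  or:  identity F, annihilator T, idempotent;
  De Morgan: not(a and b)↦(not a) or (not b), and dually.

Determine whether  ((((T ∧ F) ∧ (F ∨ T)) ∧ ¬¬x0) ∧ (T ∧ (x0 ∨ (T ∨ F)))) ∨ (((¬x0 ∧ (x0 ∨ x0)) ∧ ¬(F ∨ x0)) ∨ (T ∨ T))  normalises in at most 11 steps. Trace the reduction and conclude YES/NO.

Answer: YES — reaches normal form T in 11 ≤ 11 steps

Working:
  start: ((((T ∧ F) ∧ (F ∨ T)) ∧ ¬¬x0) ∧ (T ∧ (x0 ∨ (T ∨ F)))) ∨ (((¬x0 ∧ (x0 ∨ x0)) ∧ ¬(F ∨ x0)) ∨ (T ∨ T))
  [1] (((F ∧ (F ∨ T)) ∧ ¬¬x0) ∧ (T ∧ (x0 ∨ (T ∨ F)))) ∨ (((¬x0 ∧ (x0 ∨ x0)) ∧ ¬(F ∨ x0)) ∨ (T ∨ T))
  [2] ((F ∧ ¬¬x0) ∧ (T ∧ (x0 ∨ (T ∨ F)))) ∨ (((¬x0 ∧ (x0 ∨ x0)) ∧ ¬(F ∨ x0)) ∨ (T ∨ T))
  [3] (F ∧ (T ∧ (x0 ∨ (T ∨ F)))) ∨ (((¬x0 ∧ (x0 ∨ x0)) ∧ ¬(F ∨ x0)) ∨ (T ∨ T))
  [4] F ∨ (((¬x0 ∧ (x0 ∨ x0)) ∧ ¬(F ∨ x0)) ∨ (T ∨ T))
  [5] ((¬x0 ∧ (x0 ∨ x0)) ∧ ¬(F ∨ x0)) ∨ (T ∨ T)
  [6] ((¬x0 ∧ x0) ∧ ¬(F ∨ x0)) ∨ (T ∨ T)
  [7] ((¬x0 ∧ x0) ∧ (¬F ∧ ¬x0)) ∨ (T ∨ T)
  [8] ((¬x0 ∧ x0) ∧ (T ∧ ¬x0)) ∨ (T ∨ T)
  [9] ((¬x0 ∧ x0) ∧ ¬x0) ∨ (T ∨ T)
  [10] ((¬x0 ∧ x0) ∧ ¬x0) ∨ T
  [11] T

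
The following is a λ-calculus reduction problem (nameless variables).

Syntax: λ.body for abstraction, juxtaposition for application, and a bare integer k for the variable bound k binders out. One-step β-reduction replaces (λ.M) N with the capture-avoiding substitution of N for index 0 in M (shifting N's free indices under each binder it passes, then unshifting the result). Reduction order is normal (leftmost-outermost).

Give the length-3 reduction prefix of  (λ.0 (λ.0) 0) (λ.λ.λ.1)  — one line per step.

  start: (λ.0 (λ.0) 0) (λ.λ.λ.1)
  [1] (λ.λ.λ.1) (λ.0) (λ.λ.λ.1)
  [2] (λ.λ.1) (λ.λ.λ.1)
  [3] λ.λ.λ.λ.1

Answer: after 3 steps: λ.λ.λ.λ.1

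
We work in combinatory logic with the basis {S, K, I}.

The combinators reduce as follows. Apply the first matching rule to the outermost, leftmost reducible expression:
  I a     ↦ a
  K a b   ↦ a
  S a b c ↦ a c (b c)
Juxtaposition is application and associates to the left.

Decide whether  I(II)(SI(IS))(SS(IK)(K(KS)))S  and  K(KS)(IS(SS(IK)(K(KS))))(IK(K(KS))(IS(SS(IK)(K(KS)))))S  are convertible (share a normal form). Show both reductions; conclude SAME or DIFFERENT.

Answer: SAME — A ⇓ SS, B ⇓ SS

Working:
Term A:
  start: I(II)(SI(IS))(SS(IK)(K(KS)))S
  step 1: II(SI(IS))(SS(IK)(K(KS)))S
  step 2: I(SI(IS))(SS(IK)(K(KS)))S
  step 3: SI(IS)(SS(IK)(K(KS)))S
  step 4: I(SS(IK)(K(KS)))(IS(SS(IK)(K(KS))))S
  step 5: SS(IK)(K(KS))(IS(SS(IK)(K(KS))))S
  step 6: S(K(KS))(IK(K(KS)))(IS(SS(IK)(K(KS))))S
  step 7: K(KS)(IS(SS(IK)(K(KS))))(IK(K(KS))(IS(SS(IK)(K(KS)))))S
  step 8: KS(IK(K(KS))(IS(SS(IK)(K(KS)))))S
  step 9: SS

Term B:
  start: K(KS)(IS(SS(IK)(K(KS))))(IK(K(KS))(IS(SS(IK)(K(KS)))))S
  step 1: KS(IK(K(KS))(IS(SS(IK)(K(KS)))))S
  step 2: SS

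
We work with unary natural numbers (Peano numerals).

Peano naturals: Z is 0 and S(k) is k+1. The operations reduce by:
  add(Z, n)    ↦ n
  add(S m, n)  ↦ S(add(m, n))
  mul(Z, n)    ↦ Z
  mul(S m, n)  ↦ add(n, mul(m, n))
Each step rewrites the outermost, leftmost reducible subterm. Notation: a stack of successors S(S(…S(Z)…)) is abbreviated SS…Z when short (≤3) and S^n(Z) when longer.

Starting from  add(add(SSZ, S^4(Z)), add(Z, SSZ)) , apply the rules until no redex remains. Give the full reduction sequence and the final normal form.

Answer: normal form = S^8(Z)  (in 11 steps)

Derivation:
  start: add(add(SSZ, S^4(Z)), add(Z, SSZ))
  [1] add(S(add(SZ, S^4(Z))), add(Z, SSZ))
  [2] S(add(add(SZ, S^4(Z)), add(Z, SSZ)))
  [3] S(add(S(add(Z, S^4(Z))), add(Z, SSZ)))
  [4] S(S(add(add(Z, S^4(Z)), add(Z, SSZ))))
  [5] S(S(add(S^4(Z), add(Z, SSZ))))
  [6] S(S(S(add(SSSZ, add(Z, SSZ)))))
  [7] S(S(S(S(add(SSZ, add(Z, SSZ))))))
  [8] S(S(S(S(S(add(SZ, add(Z, SSZ)))))))
  [9] S(S(S(S(S(S(add(Z, add(Z, SSZ))))))))
  [10] S(S(S(S(S(S(add(Z, SSZ)))))))
  [11] S^8(Z)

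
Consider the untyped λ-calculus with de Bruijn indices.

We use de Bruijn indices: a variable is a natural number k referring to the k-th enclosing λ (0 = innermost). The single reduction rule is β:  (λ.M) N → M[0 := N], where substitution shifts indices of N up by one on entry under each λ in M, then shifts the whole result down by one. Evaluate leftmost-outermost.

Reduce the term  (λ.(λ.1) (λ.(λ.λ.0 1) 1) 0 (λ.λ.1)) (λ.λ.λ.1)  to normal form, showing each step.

  start: (λ.(λ.1) (λ.(λ.λ.0 1) 1) 0 (λ.λ.1)) (λ.λ.λ.1)
  step 1: (λ.λ.λ.λ.1) (λ.(λ.λ.0 1) (λ.λ.λ.1)) (λ.λ.λ.1) (λ.λ.1)
  step 2: (λ.λ.λ.1) (λ.λ.λ.1) (λ.λ.1)
  step 3: (λ.λ.1) (λ.λ.1)
  step 4: λ.λ.λ.1

Answer: normal form = λ.λ.λ.1  (in 4 steps)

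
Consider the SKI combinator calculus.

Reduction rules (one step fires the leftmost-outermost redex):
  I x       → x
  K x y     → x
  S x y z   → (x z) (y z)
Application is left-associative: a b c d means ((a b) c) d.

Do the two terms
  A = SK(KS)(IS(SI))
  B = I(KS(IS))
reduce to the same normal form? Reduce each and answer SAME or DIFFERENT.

Answer: DIFFERENT — A ⇓ S(SI), B ⇓ S

Working:
Term A:
  start: SK(KS)(IS(SI))
  [1] K(IS(SI))(KS(IS(SI)))
  [2] IS(SI)
  [3] S(SI)

Term B:
  start: I(KS(IS))
  [1] KS(IS)
  [2] S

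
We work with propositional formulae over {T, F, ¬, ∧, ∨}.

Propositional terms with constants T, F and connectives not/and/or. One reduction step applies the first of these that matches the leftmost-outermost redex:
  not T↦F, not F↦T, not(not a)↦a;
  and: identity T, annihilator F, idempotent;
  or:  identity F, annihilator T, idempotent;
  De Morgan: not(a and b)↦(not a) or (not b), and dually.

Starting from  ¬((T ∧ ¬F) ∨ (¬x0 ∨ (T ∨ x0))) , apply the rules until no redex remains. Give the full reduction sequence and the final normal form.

  start: ¬((T ∧ ¬F) ∨ (¬x0 ∨ (T ∨ x0)))
  →1  ¬(T ∧ ¬F) ∧ ¬(¬x0 ∨ (T ∨ x0))
  →2  (¬T ∨ ¬¬F) ∧ ¬(¬x0 ∨ (T ∨ x0))
  →3  (F ∨ ¬¬F) ∧ ¬(¬x0 ∨ (T ∨ x0))
  →4  ¬¬F ∧ ¬(¬x0 ∨ (T ∨ x0))
  →5  F ∧ ¬(¬x0 ∨ (T ∨ x0))
  →6  F

Answer: normal form = F  (in 6 steps)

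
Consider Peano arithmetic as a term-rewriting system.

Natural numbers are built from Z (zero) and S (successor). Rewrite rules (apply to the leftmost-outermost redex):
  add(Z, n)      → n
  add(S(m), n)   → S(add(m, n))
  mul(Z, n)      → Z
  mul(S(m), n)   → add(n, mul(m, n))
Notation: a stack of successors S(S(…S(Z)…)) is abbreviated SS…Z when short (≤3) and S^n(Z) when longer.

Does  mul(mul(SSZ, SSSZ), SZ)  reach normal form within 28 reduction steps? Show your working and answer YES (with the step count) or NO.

Answer: NO — after 28 steps the term is S(S(S(S(S(S(mul(mul(Z, SSSZ), SZ))))))), not yet normal

Working:
  start: mul(mul(SSZ, SSSZ), SZ)
  step 1: mul(add(SSSZ, mul(SZ, SSSZ)), SZ)
  step 2: mul(S(add(SSZ, mul(SZ, SSSZ))), SZ)
  step 3: add(SZ, mul(add(SSZ, mul(SZ, SSSZ)), SZ))
  step 4: S(add(Z, mul(add(SSZ, mul(SZ, SSSZ)), SZ)))
  step 5: S(mul(add(SSZ, mul(SZ, SSSZ)), SZ))
  step 6: S(mul(S(add(SZ, mul(SZ, SSSZ))), SZ))
  step 7: S(add(SZ, mul(add(SZ, mul(SZ, SSSZ)), SZ)))
  step 8: S(S(add(Z, mul(add(SZ, mul(SZ, SSSZ)), SZ))))
  step 9: S(S(mul(add(SZ, mul(SZ, SSSZ)), SZ)))
  step 10: S(S(mul(S(add(Z, mul(SZ, SSSZ))), SZ)))
  step 11: S(S(add(SZ, mul(add(Z, mul(SZ, SSSZ)), SZ))))
  step 12: S(S(S(add(Z, mul(add(Z, mul(SZ, SSSZ)), SZ)))))
  step 13: S(S(S(mul(add(Z, mul(SZ, SSSZ)), SZ))))
  step 14: S(S(S(mul(mul(SZ, SSSZ), SZ))))
  step 15: S(S(S(mul(add(SSSZ, mul(Z, SSSZ)), SZ))))
  step 16: S(S(S(mul(S(add(SSZ, mul(Z, SSSZ))), SZ))))
  step 17: S(S(S(add(SZ, mul(add(SSZ, mul(Z, SSSZ)), SZ)))))
  step 18: S(S(S(S(add(Z, mul(add(SSZ, mul(Z, SSSZ)), SZ))))))
  step 19: S(S(S(S(mul(add(SSZ, mul(Z, SSSZ)), SZ)))))
  step 20: S(S(S(S(mul(S(add(SZ, mul(Z, SSSZ))), SZ)))))
  step 21: S(S(S(S(add(SZ, mul(add(SZ, mul(Z, SSSZ)), SZ))))))
  step 22: S(S(S(S(S(add(Z, mul(add(SZ, mul(Z, SSSZ)), SZ)))))))
  step 23: S(S(S(S(S(mul(add(SZ, mul(Z, SSSZ)), SZ))))))
  step 24: S(S(S(S(S(mul(S(add(Z, mul(Z, SSSZ))), SZ))))))
  step 25: S(S(S(S(S(add(SZ, mul(add(Z, mul(Z, SSSZ)), SZ)))))))
  step 26: S(S(S(S(S(S(add(Z, mul(add(Z, mul(Z, SSSZ)), SZ))))))))
  step 27: S(S(S(S(S(S(mul(add(Z, mul(Z, SSSZ)), SZ)))))))
  step 28: S(S(S(S(S(S(mul(mul(Z, SSSZ), SZ)))))))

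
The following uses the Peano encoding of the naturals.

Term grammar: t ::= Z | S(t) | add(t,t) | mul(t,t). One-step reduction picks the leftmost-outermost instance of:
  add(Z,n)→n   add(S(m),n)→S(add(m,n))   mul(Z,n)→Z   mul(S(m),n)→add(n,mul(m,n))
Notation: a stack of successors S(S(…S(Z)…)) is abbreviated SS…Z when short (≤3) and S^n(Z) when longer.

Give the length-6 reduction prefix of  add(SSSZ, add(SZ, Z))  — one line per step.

  start: add(SSSZ, add(SZ, Z))
  →1  S(add(SSZ, add(SZ, Z)))
  →2  S(S(add(SZ, add(SZ, Z))))
  →3  S(S(S(add(Z, add(SZ, Z)))))
  →4  S(S(S(add(SZ, Z))))
  →5  S(S(S(S(add(Z, Z)))))
  →6  S^4(Z)

Answer: after 6 steps: S^4(Z)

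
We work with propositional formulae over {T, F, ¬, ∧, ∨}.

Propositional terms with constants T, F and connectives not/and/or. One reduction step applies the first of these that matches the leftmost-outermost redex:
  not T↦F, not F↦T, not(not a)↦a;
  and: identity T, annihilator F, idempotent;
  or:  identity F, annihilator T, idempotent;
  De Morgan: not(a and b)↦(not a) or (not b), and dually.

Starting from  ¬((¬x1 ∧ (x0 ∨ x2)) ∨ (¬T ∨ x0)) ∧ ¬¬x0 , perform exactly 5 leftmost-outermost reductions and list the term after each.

  start: ¬((¬x1 ∧ (x0 ∨ x2)) ∨ (¬T ∨ x0)) ∧ ¬¬x0
  →1  (¬(¬x1 ∧ (x0 ∨ x2)) ∧ ¬(¬T ∨ x0)) ∧ ¬¬x0
  →2  ((¬¬x1 ∨ ¬(x0 ∨ x2)) ∧ ¬(¬T ∨ x0)) ∧ ¬¬x0
  →3  ((x1 ∨ ¬(x0 ∨ x2)) ∧ ¬(¬T ∨ x0)) ∧ ¬¬x0
  →4  ((x1 ∨ (¬x0 ∧ ¬x2)) ∧ ¬(¬T ∨ x0)) ∧ ¬¬x0
  →5  ((x1 ∨ (¬x0 ∧ ¬x2)) ∧ (¬¬T ∧ ¬x0)) ∧ ¬¬x0

Answer: after 5 steps: ((x1 ∨ (¬x0 ∧ ¬x2)) ∧ (¬¬T ∧ ¬x0)) ∧ ¬¬x0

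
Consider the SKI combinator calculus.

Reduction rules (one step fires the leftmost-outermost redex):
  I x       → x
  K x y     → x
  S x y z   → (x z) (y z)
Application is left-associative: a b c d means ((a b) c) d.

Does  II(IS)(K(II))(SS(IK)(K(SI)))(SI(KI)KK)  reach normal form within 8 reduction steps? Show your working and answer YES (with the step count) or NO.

Answer: NO — after 8 steps the term is S(K(SI))(IK(K(SI)))(SI(KI)KK), not yet normal

Working:
  start: II(IS)(K(II))(SS(IK)(K(SI)))(SI(KI)KK)
  step 1: I(IS)(K(II))(SS(IK)(K(SI)))(SI(KI)KK)
  step 2: IS(K(II))(SS(IK)(K(SI)))(SI(KI)KK)
  step 3: S(K(II))(SS(IK)(K(SI)))(SI(KI)KK)
  step 4: K(II)(SI(KI)KK)(SS(IK)(K(SI))(SI(KI)KK))
  step 5: II(SS(IK)(K(SI))(SI(KI)KK))
  step 6: I(SS(IK)(K(SI))(SI(KI)KK))
  step 7: SS(IK)(K(SI))(SI(KI)KK)
  step 8: S(K(SI))(IK(K(SI)))(SI(KI)KK)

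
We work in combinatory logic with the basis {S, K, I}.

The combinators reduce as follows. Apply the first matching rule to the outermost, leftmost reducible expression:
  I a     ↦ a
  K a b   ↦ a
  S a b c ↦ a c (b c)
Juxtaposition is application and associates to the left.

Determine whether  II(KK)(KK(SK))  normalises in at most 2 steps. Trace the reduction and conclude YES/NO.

Answer: NO — after 2 steps the term is KK(KK(SK)), not yet normal

Reduction:
  start: II(KK)(KK(SK))
  →1  I(KK)(KK(SK))
  →2  KK(KK(SK))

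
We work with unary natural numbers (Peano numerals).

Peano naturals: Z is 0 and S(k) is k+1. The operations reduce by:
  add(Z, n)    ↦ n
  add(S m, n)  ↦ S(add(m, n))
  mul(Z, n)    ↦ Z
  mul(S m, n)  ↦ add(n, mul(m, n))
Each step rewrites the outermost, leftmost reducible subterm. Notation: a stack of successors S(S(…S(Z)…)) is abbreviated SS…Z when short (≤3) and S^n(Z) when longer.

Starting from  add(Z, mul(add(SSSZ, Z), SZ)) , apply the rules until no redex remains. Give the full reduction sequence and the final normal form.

Answer: normal form = SSSZ  (in 15 steps)

Working:
  start: add(Z, mul(add(SSSZ, Z), SZ))
  →1  mul(add(SSSZ, Z), SZ)
  →2  mul(S(add(SSZ, Z)), SZ)
  →3  add(SZ, mul(add(SSZ, Z), SZ))
  →4  S(add(Z, mul(add(SSZ, Z), SZ)))
  →5  S(mul(add(SSZ, Z), SZ))
  →6  S(mul(S(add(SZ, Z)), SZ))
  →7  S(add(SZ, mul(add(SZ, Z), SZ)))
  →8  S(S(add(Z, mul(add(SZ, Z), SZ))))
  →9  S(S(mul(add(SZ, Z), SZ)))
  →10  S(S(mul(S(add(Z, Z)), SZ)))
  →11  S(S(add(SZ, mul(add(Z, Z), SZ))))
  →12  S(S(S(add(Z, mul(add(Z, Z), SZ)))))
  →13  S(S(S(mul(add(Z, Z), SZ))))
  →14  S(S(S(mul(Z, SZ))))
  →15  SSSZ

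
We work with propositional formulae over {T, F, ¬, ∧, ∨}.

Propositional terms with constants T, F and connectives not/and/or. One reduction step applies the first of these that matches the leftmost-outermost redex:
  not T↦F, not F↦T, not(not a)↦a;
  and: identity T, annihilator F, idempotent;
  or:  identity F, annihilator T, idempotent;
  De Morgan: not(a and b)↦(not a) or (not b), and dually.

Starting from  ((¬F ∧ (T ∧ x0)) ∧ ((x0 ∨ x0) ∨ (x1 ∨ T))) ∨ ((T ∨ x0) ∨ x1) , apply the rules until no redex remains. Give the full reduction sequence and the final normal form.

Answer: normal form = T  (in 10 steps)

Reduction:
  start: ((¬F ∧ (T ∧ x0)) ∧ ((x0 ∨ x0) ∨ (x1 ∨ T))) ∨ ((T ∨ x0) ∨ x1)
  →1  ((T ∧ (T ∧ x0)) ∧ ((x0 ∨ x0) ∨ (x1 ∨ T))) ∨ ((T ∨ x0) ∨ x1)
  →2  ((T ∧ x0) ∧ ((x0 ∨ x0) ∨ (x1 ∨ T))) ∨ ((T ∨ x0) ∨ x1)
  →3  (x0 ∧ ((x0 ∨ x0) ∨ (x1 ∨ T))) ∨ ((T ∨ x0) ∨ x1)
  →4  (x0 ∧ (x0 ∨ (x1 ∨ T))) ∨ ((T ∨ x0) ∨ x1)
  →5  (x0 ∧ (x0 ∨ T)) ∨ ((T ∨ x0) ∨ x1)
  →6  (x0 ∧ T) ∨ ((T ∨ x0) ∨ x1)
  →7  x0 ∨ ((T ∨ x0) ∨ x1)
  →8  x0 ∨ (T ∨ x1)
  →9  x0 ∨ T
  →10  T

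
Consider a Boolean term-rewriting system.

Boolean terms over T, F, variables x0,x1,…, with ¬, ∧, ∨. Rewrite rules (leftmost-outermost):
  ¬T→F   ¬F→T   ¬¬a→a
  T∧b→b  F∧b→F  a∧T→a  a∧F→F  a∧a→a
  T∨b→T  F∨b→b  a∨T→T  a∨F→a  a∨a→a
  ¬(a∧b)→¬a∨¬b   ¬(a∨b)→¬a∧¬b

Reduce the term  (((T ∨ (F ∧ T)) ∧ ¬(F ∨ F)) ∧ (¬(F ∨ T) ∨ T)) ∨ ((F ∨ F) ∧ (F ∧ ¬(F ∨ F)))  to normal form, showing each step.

  start: (((T ∨ (F ∧ T)) ∧ ¬(F ∨ F)) ∧ (¬(F ∨ T) ∨ T)) ∨ ((F ∨ F) ∧ (F ∧ ¬(F ∨ F)))
  [1] ((T ∧ ¬(F ∨ F)) ∧ (¬(F ∨ T) ∨ T)) ∨ ((F ∨ F) ∧ (F ∧ ¬(F ∨ F)))
  [2] (¬(F ∨ F) ∧ (¬(F ∨ T) ∨ T)) ∨ ((F ∨ F) ∧ (F ∧ ¬(F ∨ F)))
  [3] ((¬F ∧ ¬F) ∧ (¬(F ∨ T) ∨ T)) ∨ ((F ∨ F) ∧ (F ∧ ¬(F ∨ F)))
  [4] (¬F ∧ (¬(F ∨ T) ∨ T)) ∨ ((F ∨ F) ∧ (F ∧ ¬(F ∨ F)))
  [5] (T ∧ (¬(F ∨ T) ∨ T)) ∨ ((F ∨ F) ∧ (F ∧ ¬(F ∨ F)))
  [6] (¬(F ∨ T) ∨ T) ∨ ((F ∨ F) ∧ (F ∧ ¬(F ∨ F)))
  [7] T ∨ ((F ∨ F) ∧ (F ∧ ¬(F ∨ F)))
  [8] T

Answer: normal form = T  (in 8 steps)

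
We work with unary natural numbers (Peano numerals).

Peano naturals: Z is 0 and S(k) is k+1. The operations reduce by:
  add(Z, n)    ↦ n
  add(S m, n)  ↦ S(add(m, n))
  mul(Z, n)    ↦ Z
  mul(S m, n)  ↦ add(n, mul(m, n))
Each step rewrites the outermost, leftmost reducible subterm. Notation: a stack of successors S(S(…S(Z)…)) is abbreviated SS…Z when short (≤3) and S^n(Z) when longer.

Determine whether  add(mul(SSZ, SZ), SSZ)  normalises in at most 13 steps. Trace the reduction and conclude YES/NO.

  start: add(mul(SSZ, SZ), SSZ)
  step 1: add(add(SZ, mul(SZ, SZ)), SSZ)
  step 2: add(S(add(Z, mul(SZ, SZ))), SSZ)
  step 3: S(add(add(Z, mul(SZ, SZ)), SSZ))
  step 4: S(add(mul(SZ, SZ), SSZ))
  step 5: S(add(add(SZ, mul(Z, SZ)), SSZ))
  step 6: S(add(S(add(Z, mul(Z, SZ))), SSZ))
  step 7: S(S(add(add(Z, mul(Z, SZ)), SSZ)))
  step 8: S(S(add(mul(Z, SZ), SSZ)))
  step 9: S(S(add(Z, SSZ)))
  step 10: S^4(Z)

Answer: YES — reaches normal form S^4(Z) in 10 ≤ 13 steps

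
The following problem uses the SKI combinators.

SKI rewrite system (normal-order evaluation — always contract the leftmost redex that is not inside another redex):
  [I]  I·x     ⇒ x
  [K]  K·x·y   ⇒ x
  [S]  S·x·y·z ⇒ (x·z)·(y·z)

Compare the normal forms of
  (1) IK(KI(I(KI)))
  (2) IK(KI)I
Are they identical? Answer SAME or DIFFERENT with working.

Term A:
  start: IK(KI(I(KI)))
  step 1: K(KI(I(KI)))
  step 2: KI

Term B:
  start: IK(KI)I
  step 1: K(KI)I
  step 2: KI

Answer: SAME — A ⇓ KI, B ⇓ KI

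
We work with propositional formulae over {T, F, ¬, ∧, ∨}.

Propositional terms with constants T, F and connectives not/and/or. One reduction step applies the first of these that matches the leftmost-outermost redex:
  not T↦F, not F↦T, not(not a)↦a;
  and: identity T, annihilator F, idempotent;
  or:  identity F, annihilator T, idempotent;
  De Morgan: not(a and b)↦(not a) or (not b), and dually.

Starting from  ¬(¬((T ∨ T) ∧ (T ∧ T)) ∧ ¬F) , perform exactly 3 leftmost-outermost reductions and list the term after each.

Answer: after 3 steps: (T ∧ (T ∧ T)) ∨ ¬¬F

Derivation:
  start: ¬(¬((T ∨ T) ∧ (T ∧ T)) ∧ ¬F)
  →1  ¬¬((T ∨ T) ∧ (T ∧ T)) ∨ ¬¬F
  →2  ((T ∨ T) ∧ (T ∧ T)) ∨ ¬¬F
  →3  (T ∧ (T ∧ T)) ∨ ¬¬F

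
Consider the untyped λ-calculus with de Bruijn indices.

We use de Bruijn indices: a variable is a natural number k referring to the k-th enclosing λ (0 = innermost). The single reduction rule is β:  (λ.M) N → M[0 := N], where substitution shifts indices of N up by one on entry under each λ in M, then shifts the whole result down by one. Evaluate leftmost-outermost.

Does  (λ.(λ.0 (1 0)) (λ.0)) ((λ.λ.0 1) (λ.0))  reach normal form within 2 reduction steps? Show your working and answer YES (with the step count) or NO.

  start: (λ.(λ.0 (1 0)) (λ.0)) ((λ.λ.0 1) (λ.0))
  →1  (λ.0 ((λ.λ.0 1) (λ.0) 0)) (λ.0)
  →2  (λ.0) ((λ.λ.0 1) (λ.0) (λ.0))

Answer: NO — after 2 steps the term is (λ.0) ((λ.λ.0 1) (λ.0) (λ.0)), not yet normal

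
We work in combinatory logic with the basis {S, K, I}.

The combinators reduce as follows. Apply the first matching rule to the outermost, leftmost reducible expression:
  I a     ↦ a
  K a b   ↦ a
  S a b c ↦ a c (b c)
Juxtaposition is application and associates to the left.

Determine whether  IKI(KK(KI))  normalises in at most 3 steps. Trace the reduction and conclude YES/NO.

Answer: YES — reaches normal form I in 2 ≤ 3 steps

Working:
  start: IKI(KK(KI))
  →1  KI(KK(KI))
  →2  I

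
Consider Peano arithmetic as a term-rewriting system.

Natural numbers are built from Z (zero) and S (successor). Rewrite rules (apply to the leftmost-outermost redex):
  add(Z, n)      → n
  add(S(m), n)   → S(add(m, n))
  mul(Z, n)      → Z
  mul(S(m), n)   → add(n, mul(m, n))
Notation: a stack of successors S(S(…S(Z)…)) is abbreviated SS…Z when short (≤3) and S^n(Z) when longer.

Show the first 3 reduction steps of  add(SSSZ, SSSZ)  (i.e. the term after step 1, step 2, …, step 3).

Answer: after 3 steps: S(S(S(add(Z, SSSZ))))

Reduction:
  start: add(SSSZ, SSSZ)
  step 1: S(add(SSZ, SSSZ))
  step 2: S(S(add(SZ, SSSZ)))
  step 3: S(S(S(add(Z, SSSZ))))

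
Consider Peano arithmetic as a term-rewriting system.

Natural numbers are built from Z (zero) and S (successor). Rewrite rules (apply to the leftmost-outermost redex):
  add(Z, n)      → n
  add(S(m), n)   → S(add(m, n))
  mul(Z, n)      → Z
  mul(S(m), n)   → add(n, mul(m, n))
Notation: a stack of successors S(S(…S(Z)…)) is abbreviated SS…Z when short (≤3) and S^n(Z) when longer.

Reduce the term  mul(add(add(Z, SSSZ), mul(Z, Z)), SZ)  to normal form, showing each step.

Answer: normal form = SSSZ  (in 16 steps)

Reduction:
  start: mul(add(add(Z, SSSZ), mul(Z, Z)), SZ)
  [1] mul(add(SSSZ, mul(Z, Z)), SZ)
  [2] mul(S(add(SSZ, mul(Z, Z))), SZ)
  [3] add(SZ, mul(add(SSZ, mul(Z, Z)), SZ))
  [4] S(add(Z, mul(add(SSZ, mul(Z, Z)), SZ)))
  [5] S(mul(add(SSZ, mul(Z, Z)), SZ))
  [6] S(mul(S(add(SZ, mul(Z, Z))), SZ))
  [7] S(add(SZ, mul(add(SZ, mul(Z, Z)), SZ)))
  [8] S(S(add(Z, mul(add(SZ, mul(Z, Z)), SZ))))
  [9] S(S(mul(add(SZ, mul(Z, Z)), SZ)))
  [10] S(S(mul(S(add(Z, mul(Z, Z))), SZ)))
  [11] S(S(add(SZ, mul(add(Z, mul(Z, Z)), SZ))))
  [12] S(S(S(add(Z, mul(add(Z, mul(Z, Z)), SZ)))))
  [13] S(S(S(mul(add(Z, mul(Z, Z)), SZ))))
  [14] S(S(S(mul(mul(Z, Z), SZ))))
  [15] S(S(S(mul(Z, SZ))))
  [16] SSSZ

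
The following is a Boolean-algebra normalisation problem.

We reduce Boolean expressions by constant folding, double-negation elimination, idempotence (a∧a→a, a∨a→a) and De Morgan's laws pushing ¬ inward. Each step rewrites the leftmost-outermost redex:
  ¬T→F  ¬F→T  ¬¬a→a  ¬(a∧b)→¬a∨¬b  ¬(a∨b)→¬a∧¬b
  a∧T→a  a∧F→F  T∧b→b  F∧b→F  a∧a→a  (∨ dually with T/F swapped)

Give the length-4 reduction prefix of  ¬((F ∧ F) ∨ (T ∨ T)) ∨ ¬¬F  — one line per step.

Answer: after 4 steps: (T ∧ ¬(T ∨ T)) ∨ ¬¬F

Reduction:
  start: ¬((F ∧ F) ∨ (T ∨ T)) ∨ ¬¬F
  [1] (¬(F ∧ F) ∧ ¬(T ∨ T)) ∨ ¬¬F
  [2] ((¬F ∨ ¬F) ∧ ¬(T ∨ T)) ∨ ¬¬F
  [3] (¬F ∧ ¬(T ∨ T)) ∨ ¬¬F
  [4] (T ∧ ¬(T ∨ T)) ∨ ¬¬F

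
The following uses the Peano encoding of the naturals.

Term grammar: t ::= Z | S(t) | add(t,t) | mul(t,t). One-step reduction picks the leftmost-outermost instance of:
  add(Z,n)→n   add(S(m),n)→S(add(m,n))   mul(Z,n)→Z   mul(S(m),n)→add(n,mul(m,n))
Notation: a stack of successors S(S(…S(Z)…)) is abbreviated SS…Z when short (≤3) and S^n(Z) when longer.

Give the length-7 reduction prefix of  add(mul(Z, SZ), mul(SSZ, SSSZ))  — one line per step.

  start: add(mul(Z, SZ), mul(SSZ, SSSZ))
  [1] add(Z, mul(SSZ, SSSZ))
  [2] mul(SSZ, SSSZ)
  [3] add(SSSZ, mul(SZ, SSSZ))
  [4] S(add(SSZ, mul(SZ, SSSZ)))
  [5] S(S(add(SZ, mul(SZ, SSSZ))))
  [6] S(S(S(add(Z, mul(SZ, SSSZ)))))
  [7] S(S(S(mul(SZ, SSSZ))))

Answer: after 7 steps: S(S(S(mul(SZ, SSSZ))))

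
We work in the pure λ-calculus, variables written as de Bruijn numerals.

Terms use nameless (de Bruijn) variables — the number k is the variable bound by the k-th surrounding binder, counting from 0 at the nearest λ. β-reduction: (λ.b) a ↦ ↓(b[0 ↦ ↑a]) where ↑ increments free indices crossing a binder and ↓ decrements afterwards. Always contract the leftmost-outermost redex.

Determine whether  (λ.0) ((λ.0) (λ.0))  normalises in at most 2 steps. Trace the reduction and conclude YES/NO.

  start: (λ.0) ((λ.0) (λ.0))
  [1] (λ.0) (λ.0)
  [2] λ.0

Answer: YES — reaches normal form λ.0 in 2 ≤ 2 steps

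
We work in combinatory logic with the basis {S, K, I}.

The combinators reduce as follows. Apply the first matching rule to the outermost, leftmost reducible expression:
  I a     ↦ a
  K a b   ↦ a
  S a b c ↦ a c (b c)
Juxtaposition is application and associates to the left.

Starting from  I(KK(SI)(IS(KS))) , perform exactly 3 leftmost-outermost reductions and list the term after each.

Answer: after 3 steps: K(S(KS))

Reduction:
  start: I(KK(SI)(IS(KS)))
  step 1: KK(SI)(IS(KS))
  step 2: K(IS(KS))
  step 3: K(S(KS))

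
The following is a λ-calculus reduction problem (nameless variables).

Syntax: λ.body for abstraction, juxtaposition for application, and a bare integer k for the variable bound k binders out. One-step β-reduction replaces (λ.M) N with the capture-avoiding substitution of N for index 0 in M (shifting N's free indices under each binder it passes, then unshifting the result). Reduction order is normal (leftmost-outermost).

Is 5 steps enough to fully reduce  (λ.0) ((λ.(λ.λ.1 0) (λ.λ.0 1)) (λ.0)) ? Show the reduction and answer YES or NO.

Answer: YES — reaches normal form λ.λ.0 1 in 4 ≤ 5 steps

Derivation:
  start: (λ.0) ((λ.(λ.λ.1 0) (λ.λ.0 1)) (λ.0))
  [1] (λ.(λ.λ.1 0) (λ.λ.0 1)) (λ.0)
  [2] (λ.λ.1 0) (λ.λ.0 1)
  [3] λ.(λ.λ.0 1) 0
  [4] λ.λ.0 1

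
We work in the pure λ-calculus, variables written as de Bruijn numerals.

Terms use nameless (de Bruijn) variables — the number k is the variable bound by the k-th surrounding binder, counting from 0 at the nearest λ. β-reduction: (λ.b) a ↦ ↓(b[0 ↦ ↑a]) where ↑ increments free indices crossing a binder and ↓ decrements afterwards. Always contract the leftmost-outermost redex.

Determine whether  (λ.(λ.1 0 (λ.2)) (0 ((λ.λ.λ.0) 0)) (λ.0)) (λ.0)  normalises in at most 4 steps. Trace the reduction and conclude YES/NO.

Answer: NO — after 4 steps the term is (λ.λ.λ.0) (λ.0) (λ.λ.0) (λ.0), not yet normal

Reduction:
  start: (λ.(λ.1 0 (λ.2)) (0 ((λ.λ.λ.0) 0)) (λ.0)) (λ.0)
  [1] (λ.(λ.0) 0 (λ.λ.0)) ((λ.0) ((λ.λ.λ.0) (λ.0))) (λ.0)
  [2] (λ.0) ((λ.0) ((λ.λ.λ.0) (λ.0))) (λ.λ.0) (λ.0)
  [3] (λ.0) ((λ.λ.λ.0) (λ.0)) (λ.λ.0) (λ.0)
  [4] (λ.λ.λ.0) (λ.0) (λ.λ.0) (λ.0)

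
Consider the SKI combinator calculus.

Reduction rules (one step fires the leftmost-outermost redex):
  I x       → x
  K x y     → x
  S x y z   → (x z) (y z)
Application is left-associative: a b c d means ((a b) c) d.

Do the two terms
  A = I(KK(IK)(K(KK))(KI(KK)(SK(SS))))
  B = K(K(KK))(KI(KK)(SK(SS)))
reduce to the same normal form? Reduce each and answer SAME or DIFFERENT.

Term A:
  start: I(KK(IK)(K(KK))(KI(KK)(SK(SS))))
  [1] KK(IK)(K(KK))(KI(KK)(SK(SS)))
  [2] K(K(KK))(KI(KK)(SK(SS)))
  [3] K(KK)

Term B:
  start: K(K(KK))(KI(KK)(SK(SS)))
  [1] K(KK)

Answer: SAME — A ⇓ K(KK), B ⇓ K(KK)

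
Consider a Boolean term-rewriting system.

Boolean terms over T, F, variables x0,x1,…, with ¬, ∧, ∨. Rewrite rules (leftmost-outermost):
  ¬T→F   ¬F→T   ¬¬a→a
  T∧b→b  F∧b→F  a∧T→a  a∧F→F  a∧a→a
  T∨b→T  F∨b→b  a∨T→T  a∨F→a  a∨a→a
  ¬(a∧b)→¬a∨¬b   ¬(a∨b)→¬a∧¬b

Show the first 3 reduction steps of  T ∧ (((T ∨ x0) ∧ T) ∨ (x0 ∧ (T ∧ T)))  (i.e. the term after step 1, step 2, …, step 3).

  start: T ∧ (((T ∨ x0) ∧ T) ∨ (x0 ∧ (T ∧ T)))
  step 1: ((T ∨ x0) ∧ T) ∨ (x0 ∧ (T ∧ T))
  step 2: (T ∨ x0) ∨ (x0 ∧ (T ∧ T))
  step 3: T ∨ (x0 ∧ (T ∧ T))

Answer: after 3 steps: T ∨ (x0 ∧ (T ∧ T))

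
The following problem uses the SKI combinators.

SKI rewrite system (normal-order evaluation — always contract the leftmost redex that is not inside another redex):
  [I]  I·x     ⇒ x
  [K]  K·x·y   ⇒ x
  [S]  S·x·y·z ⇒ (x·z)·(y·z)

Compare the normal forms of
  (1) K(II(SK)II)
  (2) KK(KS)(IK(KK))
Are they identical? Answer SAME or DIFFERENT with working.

Answer: DIFFERENT — A ⇓ KI, B ⇓ K(K(KK))

Derivation:
Term A:
  start: K(II(SK)II)
  →1  K(I(SK)II)
  →2  K(SKII)
  →3  K(KI(II))
  →4  KI

Term B:
  start: KK(KS)(IK(KK))
  →1  K(IK(KK))
  →2  K(K(KK))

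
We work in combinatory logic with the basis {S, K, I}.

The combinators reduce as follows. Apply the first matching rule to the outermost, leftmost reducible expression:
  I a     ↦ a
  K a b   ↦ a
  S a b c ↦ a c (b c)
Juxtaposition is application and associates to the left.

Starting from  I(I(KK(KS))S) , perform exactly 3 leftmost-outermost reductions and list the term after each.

  start: I(I(KK(KS))S)
  [1] I(KK(KS))S
  [2] KK(KS)S
  [3] KS

Answer: after 3 steps: KS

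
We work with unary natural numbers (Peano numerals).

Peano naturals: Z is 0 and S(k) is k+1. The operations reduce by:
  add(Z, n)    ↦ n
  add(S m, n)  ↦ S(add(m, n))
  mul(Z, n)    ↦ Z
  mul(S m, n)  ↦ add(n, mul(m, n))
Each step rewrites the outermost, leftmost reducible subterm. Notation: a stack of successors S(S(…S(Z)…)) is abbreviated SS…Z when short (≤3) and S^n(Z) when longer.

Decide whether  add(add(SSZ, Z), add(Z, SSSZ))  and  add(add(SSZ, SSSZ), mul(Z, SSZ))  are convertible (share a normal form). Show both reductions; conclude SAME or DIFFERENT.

Answer: SAME — A ⇓ S^5(Z), B ⇓ S^5(Z)

Reduction:
Term A:
  start: add(add(SSZ, Z), add(Z, SSSZ))
  [1] add(S(add(SZ, Z)), add(Z, SSSZ))
  [2] S(add(add(SZ, Z), add(Z, SSSZ)))
  [3] S(add(S(add(Z, Z)), add(Z, SSSZ)))
  [4] S(S(add(add(Z, Z), add(Z, SSSZ))))
  [5] S(S(add(Z, add(Z, SSSZ))))
  [6] S(S(add(Z, SSSZ)))
  [7] S^5(Z)

Term B:
  start: add(add(SSZ, SSSZ), mul(Z, SSZ))
  [1] add(S(add(SZ, SSSZ)), mul(Z, SSZ))
  [2] S(add(add(SZ, SSSZ), mul(Z, SSZ)))
  [3] S(add(S(add(Z, SSSZ)), mul(Z, SSZ)))
  [4] S(S(add(add(Z, SSSZ), mul(Z, SSZ))))
  [5] S(S(add(SSSZ, mul(Z, SSZ))))
  [6] S(S(S(add(SSZ, mul(Z, SSZ)))))
  [7] S(S(S(S(add(SZ, mul(Z, SSZ))))))
  [8] S(S(S(S(S(add(Z, mul(Z, SSZ)))))))
  [9] S(S(S(S(S(mul(Z, SSZ))))))
  [10] S^5(Z)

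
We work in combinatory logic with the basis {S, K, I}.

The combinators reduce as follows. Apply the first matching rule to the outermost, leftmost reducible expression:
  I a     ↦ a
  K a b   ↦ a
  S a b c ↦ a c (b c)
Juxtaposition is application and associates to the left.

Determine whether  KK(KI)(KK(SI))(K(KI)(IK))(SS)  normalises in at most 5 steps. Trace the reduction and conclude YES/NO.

Answer: YES — reaches normal form K(SS) in 3 ≤ 5 steps

Derivation:
  start: KK(KI)(KK(SI))(K(KI)(IK))(SS)
  [1] K(KK(SI))(K(KI)(IK))(SS)
  [2] KK(SI)(SS)
  [3] K(SS)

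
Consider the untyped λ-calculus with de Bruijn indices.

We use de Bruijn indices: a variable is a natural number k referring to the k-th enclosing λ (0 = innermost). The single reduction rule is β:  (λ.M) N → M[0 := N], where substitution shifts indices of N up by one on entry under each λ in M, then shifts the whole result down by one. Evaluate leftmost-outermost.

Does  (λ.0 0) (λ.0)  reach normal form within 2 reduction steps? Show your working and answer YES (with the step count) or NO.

  start: (λ.0 0) (λ.0)
  [1] (λ.0) (λ.0)
  [2] λ.0

Answer: YES — reaches normal form λ.0 in 2 ≤ 2 steps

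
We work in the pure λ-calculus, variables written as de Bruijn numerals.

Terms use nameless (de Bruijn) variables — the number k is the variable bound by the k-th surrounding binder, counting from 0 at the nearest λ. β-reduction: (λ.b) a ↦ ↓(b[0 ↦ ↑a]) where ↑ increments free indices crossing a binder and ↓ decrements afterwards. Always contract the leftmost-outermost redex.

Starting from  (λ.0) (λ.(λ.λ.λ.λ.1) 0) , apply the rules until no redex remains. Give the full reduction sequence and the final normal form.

Answer: normal form = λ.λ.λ.λ.1  (in 2 steps)

Derivation:
  start: (λ.0) (λ.(λ.λ.λ.λ.1) 0)
  [1] λ.(λ.λ.λ.λ.1) 0
  [2] λ.λ.λ.λ.1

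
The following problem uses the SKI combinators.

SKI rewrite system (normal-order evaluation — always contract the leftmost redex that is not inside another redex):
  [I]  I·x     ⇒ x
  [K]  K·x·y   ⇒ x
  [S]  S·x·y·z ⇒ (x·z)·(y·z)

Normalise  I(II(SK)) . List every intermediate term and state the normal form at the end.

Answer: normal form = SK  (in 3 steps)

Working:
  start: I(II(SK))
  →1  II(SK)
  →2  I(SK)
  →3  SK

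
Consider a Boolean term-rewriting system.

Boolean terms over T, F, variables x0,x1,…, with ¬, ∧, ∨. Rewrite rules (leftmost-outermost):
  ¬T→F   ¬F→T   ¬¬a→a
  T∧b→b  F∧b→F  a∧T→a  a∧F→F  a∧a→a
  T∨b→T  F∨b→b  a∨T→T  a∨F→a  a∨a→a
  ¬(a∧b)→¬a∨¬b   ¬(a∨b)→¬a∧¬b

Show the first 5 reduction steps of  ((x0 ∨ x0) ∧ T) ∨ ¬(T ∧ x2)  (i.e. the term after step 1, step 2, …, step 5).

  start: ((x0 ∨ x0) ∧ T) ∨ ¬(T ∧ x2)
  →1  (x0 ∨ x0) ∨ ¬(T ∧ x2)
  →2  x0 ∨ ¬(T ∧ x2)
  →3  x0 ∨ (¬T ∨ ¬x2)
  →4  x0 ∨ (F ∨ ¬x2)
  →5  x0 ∨ ¬x2

Answer: after 5 steps: x0 ∨ ¬x2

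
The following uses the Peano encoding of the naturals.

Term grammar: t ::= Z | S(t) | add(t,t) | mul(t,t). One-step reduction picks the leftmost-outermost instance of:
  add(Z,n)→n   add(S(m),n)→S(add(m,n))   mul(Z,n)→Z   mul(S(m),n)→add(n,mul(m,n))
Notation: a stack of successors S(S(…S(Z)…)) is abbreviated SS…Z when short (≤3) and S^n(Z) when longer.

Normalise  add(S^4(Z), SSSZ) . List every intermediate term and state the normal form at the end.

Answer: normal form = S^7(Z)  (in 5 steps)

Reduction:
  start: add(S^4(Z), SSSZ)
  →1  S(add(SSSZ, SSSZ))
  →2  S(S(add(SSZ, SSSZ)))
  →3  S(S(S(add(SZ, SSSZ))))
  →4  S(S(S(S(add(Z, SSSZ)))))
  →5  S^7(Z)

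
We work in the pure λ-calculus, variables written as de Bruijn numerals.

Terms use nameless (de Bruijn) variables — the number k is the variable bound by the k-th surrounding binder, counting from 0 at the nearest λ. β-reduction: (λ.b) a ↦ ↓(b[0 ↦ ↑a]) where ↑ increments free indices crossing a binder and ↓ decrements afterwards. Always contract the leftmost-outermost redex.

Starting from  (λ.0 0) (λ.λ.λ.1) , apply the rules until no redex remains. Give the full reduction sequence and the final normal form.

  start: (λ.0 0) (λ.λ.λ.1)
  [1] (λ.λ.λ.1) (λ.λ.λ.1)
  [2] λ.λ.1

Answer: normal form = λ.λ.1  (in 2 steps)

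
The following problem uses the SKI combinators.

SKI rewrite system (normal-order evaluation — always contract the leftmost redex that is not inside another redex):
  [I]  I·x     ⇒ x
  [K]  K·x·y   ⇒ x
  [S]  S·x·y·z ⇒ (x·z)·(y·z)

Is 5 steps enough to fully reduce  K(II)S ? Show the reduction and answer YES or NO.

Answer: YES — reaches normal form I in 2 ≤ 5 steps

Working:
  start: K(II)S
  [1] II
  [2] I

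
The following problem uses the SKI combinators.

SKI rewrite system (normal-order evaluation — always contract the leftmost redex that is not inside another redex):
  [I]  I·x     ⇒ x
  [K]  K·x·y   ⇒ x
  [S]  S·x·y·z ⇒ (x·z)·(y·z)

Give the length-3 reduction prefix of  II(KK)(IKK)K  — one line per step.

Answer: after 3 steps: KK

Derivation:
  start: II(KK)(IKK)K
  →1  I(KK)(IKK)K
  →2  KK(IKK)K
  →3  KK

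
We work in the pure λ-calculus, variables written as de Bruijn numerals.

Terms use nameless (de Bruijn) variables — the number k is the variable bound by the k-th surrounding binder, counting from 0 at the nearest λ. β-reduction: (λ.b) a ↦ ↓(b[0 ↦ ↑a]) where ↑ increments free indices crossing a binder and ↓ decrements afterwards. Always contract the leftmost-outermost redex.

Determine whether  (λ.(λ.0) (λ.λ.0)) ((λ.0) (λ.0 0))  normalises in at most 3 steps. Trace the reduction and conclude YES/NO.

  start: (λ.(λ.0) (λ.λ.0)) ((λ.0) (λ.0 0))
  [1] (λ.0) (λ.λ.0)
  [2] λ.λ.0

Answer: YES — reaches normal form λ.λ.0 in 2 ≤ 3 steps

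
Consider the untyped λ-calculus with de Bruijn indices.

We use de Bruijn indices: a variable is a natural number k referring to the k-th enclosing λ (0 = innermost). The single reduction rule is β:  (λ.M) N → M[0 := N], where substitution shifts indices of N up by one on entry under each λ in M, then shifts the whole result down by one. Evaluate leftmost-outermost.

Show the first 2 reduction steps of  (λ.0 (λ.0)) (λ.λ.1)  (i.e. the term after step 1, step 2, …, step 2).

  start: (λ.0 (λ.0)) (λ.λ.1)
  step 1: (λ.λ.1) (λ.0)
  step 2: λ.λ.0

Answer: after 2 steps: λ.λ.0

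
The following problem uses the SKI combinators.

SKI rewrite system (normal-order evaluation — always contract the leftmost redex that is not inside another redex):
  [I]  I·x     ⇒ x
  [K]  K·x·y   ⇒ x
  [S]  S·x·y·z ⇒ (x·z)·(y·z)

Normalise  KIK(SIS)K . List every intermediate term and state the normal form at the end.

Answer: normal form = K(SK)  (in 4 steps)

Working:
  start: KIK(SIS)K
  [1] I(SIS)K
  [2] SISK
  [3] IK(SK)
  [4] K(SK)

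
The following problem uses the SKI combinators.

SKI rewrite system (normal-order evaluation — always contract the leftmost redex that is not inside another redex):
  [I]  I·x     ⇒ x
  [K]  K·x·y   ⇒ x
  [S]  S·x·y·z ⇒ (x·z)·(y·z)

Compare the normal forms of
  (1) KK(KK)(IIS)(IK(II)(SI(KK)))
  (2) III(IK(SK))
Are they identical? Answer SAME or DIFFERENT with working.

Answer: DIFFERENT — A ⇓ S, B ⇓ K(SK)

Working:
Term A:
  start: KK(KK)(IIS)(IK(II)(SI(KK)))
  [1] K(IIS)(IK(II)(SI(KK)))
  [2] IIS
  [3] IS
  [4] S

Term B:
  start: III(IK(SK))
  [1] II(IK(SK))
  [2] I(IK(SK))
  [3] IK(SK)
  [4] K(SK)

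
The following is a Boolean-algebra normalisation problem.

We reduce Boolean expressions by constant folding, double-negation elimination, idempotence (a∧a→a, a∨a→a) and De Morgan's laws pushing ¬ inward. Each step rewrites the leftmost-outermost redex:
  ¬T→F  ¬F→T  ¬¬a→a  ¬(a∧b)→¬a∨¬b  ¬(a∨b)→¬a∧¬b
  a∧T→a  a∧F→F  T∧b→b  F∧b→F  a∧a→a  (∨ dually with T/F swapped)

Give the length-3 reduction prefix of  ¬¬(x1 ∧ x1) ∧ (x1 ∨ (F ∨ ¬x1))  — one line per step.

Answer: after 3 steps: x1 ∧ (x1 ∨ ¬x1)

Reduction:
  start: ¬¬(x1 ∧ x1) ∧ (x1 ∨ (F ∨ ¬x1))
  step 1: (x1 ∧ x1) ∧ (x1 ∨ (F ∨ ¬x1))
  step 2: x1 ∧ (x1 ∨ (F ∨ ¬x1))
  step 3: x1 ∧ (x1 ∨ ¬x1)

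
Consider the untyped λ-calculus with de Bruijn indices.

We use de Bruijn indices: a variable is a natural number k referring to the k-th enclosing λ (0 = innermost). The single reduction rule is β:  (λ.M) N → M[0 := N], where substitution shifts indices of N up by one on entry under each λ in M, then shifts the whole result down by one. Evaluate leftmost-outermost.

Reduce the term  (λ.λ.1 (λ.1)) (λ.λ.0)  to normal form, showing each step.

Answer: normal form = λ.λ.0  (in 2 steps)

Working:
  start: (λ.λ.1 (λ.1)) (λ.λ.0)
  step 1: λ.(λ.λ.0) (λ.1)
  step 2: λ.λ.0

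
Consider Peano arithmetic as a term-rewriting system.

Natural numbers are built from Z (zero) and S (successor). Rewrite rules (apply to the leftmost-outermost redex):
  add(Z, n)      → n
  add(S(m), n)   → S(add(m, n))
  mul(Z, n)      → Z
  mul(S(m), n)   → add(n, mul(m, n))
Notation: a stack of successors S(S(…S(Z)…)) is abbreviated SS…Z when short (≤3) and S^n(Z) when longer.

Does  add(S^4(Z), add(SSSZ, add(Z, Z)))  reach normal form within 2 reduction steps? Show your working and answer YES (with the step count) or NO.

Answer: NO — after 2 steps the term is S(S(add(SSZ, add(SSSZ, add(Z, Z))))), not yet normal

Reduction:
  start: add(S^4(Z), add(SSSZ, add(Z, Z)))
  →1  S(add(SSSZ, add(SSSZ, add(Z, Z))))
  →2  S(S(add(SSZ, add(SSSZ, add(Z, Z)))))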